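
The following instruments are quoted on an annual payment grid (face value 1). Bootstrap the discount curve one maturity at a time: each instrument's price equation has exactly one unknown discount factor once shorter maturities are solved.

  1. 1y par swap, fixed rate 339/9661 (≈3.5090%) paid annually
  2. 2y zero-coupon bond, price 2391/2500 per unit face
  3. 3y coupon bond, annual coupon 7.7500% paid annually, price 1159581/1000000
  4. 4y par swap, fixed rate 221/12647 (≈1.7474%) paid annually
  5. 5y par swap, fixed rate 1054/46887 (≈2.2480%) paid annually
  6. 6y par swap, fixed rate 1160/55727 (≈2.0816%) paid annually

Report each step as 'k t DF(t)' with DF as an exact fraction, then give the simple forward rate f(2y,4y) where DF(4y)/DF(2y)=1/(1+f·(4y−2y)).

step 1 [1y] swap r/1=339/9661: DF=(1 − 339/9661·(0))/(1+339/9661) = 9661/10000 ≈ 0.966100
step 2 [2y] zero: DF = P = 2391/2500 ≈ 0.956400
step 3 [3y] bond c/1=31/400: DF=(1159581/1000000 − 31/400·(0.966100+0.956400))/(1+31/400) = 9379/10000 ≈ 0.937900
step 4 [4y] swap r/1=221/12647: DF=(1 − 221/12647·(0.966100+0.956400+0.937900))/(1+221/12647) = 9337/10000 ≈ 0.933700
step 5 [5y] swap r/1=1054/46887: DF=(1 − 1054/46887·(0.966100+0.956400+0.937900+0.933700))/(1+1054/46887) = 4473/5000 ≈ 0.894600
step 6 [6y] swap r/1=1160/55727: DF=(1 − 1160/55727·(0.966100+0.956400+0.937900+0.933700+0.894600))/(1+1160/55727) = 221/250 ≈ 0.884000

1 1 9661/10000
2 2 2391/2500
3 3 9379/10000
4 4 9337/10000
5 5 4473/5000
6 6 221/250
f(2y,4y) = ((2391/2500)/(9337/10000) − 1)/(2) = 227/18674 ≈ 1.2156%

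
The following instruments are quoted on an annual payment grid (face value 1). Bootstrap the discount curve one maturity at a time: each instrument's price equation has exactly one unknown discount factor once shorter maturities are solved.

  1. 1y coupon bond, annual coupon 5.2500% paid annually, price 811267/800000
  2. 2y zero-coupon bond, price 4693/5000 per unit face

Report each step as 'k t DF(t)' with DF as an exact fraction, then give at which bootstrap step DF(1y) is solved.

1 1 1927/2000
2 2 4693/5000
DF(1y) is solved at step 1

step 1 [1y] bond c/1=21/400: DF=(811267/800000 − 21/400·(0))/(1+21/400) = 1927/2000 ≈ 0.963500
step 2 [2y] zero: DF = P = 4693/5000 ≈ 0.938600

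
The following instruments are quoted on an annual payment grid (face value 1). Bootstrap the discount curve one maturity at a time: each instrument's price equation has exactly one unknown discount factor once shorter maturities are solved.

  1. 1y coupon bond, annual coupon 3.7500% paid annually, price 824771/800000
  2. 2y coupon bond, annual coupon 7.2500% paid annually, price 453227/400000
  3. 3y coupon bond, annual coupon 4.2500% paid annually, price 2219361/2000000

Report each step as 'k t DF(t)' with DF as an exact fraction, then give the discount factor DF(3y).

step 1 [1y] bond c/1=3/80: DF=(824771/800000 − 3/80·(0))/(1+3/80) = 9937/10000 ≈ 0.993700
step 2 [2y] bond c/1=29/400: DF=(453227/400000 − 29/400·(0.993700))/(1+29/400) = 9893/10000 ≈ 0.989300
step 3 [3y] bond c/1=17/400: DF=(2219361/2000000 − 17/400·(0.993700+0.989300))/(1+17/400) = 2459/2500 ≈ 0.983600

1 1 9937/10000
2 2 9893/10000
3 3 2459/2500
DF(3y) = 2459/2500 ≈ 0.983600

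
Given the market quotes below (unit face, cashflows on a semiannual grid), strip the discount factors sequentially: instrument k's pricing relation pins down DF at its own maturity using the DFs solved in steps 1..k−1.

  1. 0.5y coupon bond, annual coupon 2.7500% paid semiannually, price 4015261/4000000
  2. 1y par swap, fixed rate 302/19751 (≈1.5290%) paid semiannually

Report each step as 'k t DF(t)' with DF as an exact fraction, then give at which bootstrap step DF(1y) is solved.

step 1 [0.5y] bond c/2=11/800: DF=(4015261/4000000 − 11/800·(0))/(1+11/800) = 4951/5000 ≈ 0.990200
step 2 [1y] swap r/2=151/19751: DF=(1 − 151/19751·(0.990200))/(1+151/19751) = 9849/10000 ≈ 0.984900

1 1/2 4951/5000
2 1 9849/10000
DF(1y) is solved at step 2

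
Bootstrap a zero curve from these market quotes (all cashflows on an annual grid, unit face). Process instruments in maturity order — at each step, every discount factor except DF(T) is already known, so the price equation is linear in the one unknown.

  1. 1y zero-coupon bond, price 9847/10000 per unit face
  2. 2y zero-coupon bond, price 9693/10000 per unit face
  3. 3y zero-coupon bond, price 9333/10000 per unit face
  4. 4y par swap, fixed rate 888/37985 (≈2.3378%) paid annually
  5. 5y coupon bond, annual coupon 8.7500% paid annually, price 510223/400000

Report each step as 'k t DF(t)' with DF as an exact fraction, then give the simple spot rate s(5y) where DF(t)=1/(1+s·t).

1 1 9847/10000
2 2 9693/10000
3 3 9333/10000
4 4 1139/1250
5 5 8673/10000
s(5y) = (1/(8673/10000) − 1)/(5) = 1327/43365 ≈ 3.0601%

step 1 [1y] zero: DF = P = 9847/10000 ≈ 0.984700
step 2 [2y] zero: DF = P = 9693/10000 ≈ 0.969300
step 3 [3y] zero: DF = P = 9333/10000 ≈ 0.933300
step 4 [4y] swap r/1=888/37985: DF=(1 − 888/37985·(0.984700+0.969300+0.933300))/(1+888/37985) = 1139/1250 ≈ 0.911200
step 5 [5y] bond c/1=7/80: DF=(510223/400000 − 7/80·(0.984700+0.969300+0.933300+0.911200))/(1+7/80) = 8673/10000 ≈ 0.867300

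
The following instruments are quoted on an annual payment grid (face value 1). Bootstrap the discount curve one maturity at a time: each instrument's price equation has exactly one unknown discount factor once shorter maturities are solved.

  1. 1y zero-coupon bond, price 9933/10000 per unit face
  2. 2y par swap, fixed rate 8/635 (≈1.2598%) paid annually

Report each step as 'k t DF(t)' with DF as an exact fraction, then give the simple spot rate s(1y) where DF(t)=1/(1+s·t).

step 1 [1y] zero: DF = P = 9933/10000 ≈ 0.993300
step 2 [2y] swap r/1=8/635: DF=(1 − 8/635·(0.993300))/(1+8/635) = 1219/1250 ≈ 0.975200

1 1 9933/10000
2 2 1219/1250
s(1y) = (1/(9933/10000) − 1)/(1) = 67/9933 ≈ 0.6745%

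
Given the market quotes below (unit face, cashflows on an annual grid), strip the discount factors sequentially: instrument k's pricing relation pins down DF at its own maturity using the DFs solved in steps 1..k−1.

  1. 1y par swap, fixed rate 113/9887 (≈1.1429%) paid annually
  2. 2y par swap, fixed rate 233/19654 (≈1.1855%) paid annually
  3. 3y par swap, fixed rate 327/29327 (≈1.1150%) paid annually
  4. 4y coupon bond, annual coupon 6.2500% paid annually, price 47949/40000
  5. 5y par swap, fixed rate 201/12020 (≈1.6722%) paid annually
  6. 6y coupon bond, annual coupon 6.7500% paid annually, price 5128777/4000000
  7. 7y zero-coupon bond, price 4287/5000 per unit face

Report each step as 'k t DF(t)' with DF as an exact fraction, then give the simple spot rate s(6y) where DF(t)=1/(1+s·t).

1 1 9887/10000
2 2 9767/10000
3 3 9673/10000
4 4 9557/10000
5 5 2299/2500
6 6 8971/10000
7 7 4287/5000
s(6y) = (1/(8971/10000) − 1)/(6) = 343/17942 ≈ 1.9117%

step 1 [1y] swap r/1=113/9887: DF=(1 − 113/9887·(0))/(1+113/9887) = 9887/10000 ≈ 0.988700
step 2 [2y] swap r/1=233/19654: DF=(1 − 233/19654·(0.988700))/(1+233/19654) = 9767/10000 ≈ 0.976700
step 3 [3y] swap r/1=327/29327: DF=(1 − 327/29327·(0.988700+0.976700))/(1+327/29327) = 9673/10000 ≈ 0.967300
step 4 [4y] bond c/1=1/16: DF=(47949/40000 − 1/16·(0.988700+0.976700+0.967300))/(1+1/16) = 9557/10000 ≈ 0.955700
step 5 [5y] swap r/1=201/12020: DF=(1 − 201/12020·(0.988700+0.976700+0.967300+0.955700))/(1+201/12020) = 2299/2500 ≈ 0.919600
step 6 [6y] bond c/1=27/400: DF=(5128777/4000000 − 27/400·(0.988700+0.976700+0.967300+0.955700+0.919600))/(1+27/400) = 8971/10000 ≈ 0.897100
step 7 [7y] zero: DF = P = 4287/5000 ≈ 0.857400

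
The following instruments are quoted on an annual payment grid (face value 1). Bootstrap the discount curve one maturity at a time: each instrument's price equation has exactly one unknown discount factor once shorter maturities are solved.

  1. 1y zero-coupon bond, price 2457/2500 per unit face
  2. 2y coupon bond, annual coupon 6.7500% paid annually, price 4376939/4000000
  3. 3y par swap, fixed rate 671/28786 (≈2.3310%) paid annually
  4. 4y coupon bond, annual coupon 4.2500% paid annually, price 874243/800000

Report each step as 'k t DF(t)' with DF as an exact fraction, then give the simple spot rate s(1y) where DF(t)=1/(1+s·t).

step 1 [1y] zero: DF = P = 2457/2500 ≈ 0.982800
step 2 [2y] bond c/1=27/400: DF=(4376939/4000000 − 27/400·(0.982800))/(1+27/400) = 9629/10000 ≈ 0.962900
step 3 [3y] swap r/1=671/28786: DF=(1 − 671/28786·(0.982800+0.962900))/(1+671/28786) = 9329/10000 ≈ 0.932900
step 4 [4y] bond c/1=17/400: DF=(874243/800000 − 17/400·(0.982800+0.962900+0.932900))/(1+17/400) = 9309/10000 ≈ 0.930900

1 1 2457/2500
2 2 9629/10000
3 3 9329/10000
4 4 9309/10000
s(1y) = (1/(2457/2500) − 1)/(1) = 43/2457 ≈ 1.7501%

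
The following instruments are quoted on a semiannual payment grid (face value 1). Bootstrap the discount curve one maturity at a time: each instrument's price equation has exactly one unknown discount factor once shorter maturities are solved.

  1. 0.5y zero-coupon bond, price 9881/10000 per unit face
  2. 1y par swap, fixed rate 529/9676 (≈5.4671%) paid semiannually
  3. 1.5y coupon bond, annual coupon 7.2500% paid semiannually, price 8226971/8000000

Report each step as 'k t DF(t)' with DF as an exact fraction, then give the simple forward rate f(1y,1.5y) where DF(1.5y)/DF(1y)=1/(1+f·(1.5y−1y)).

1 1/2 9881/10000
2 1 9471/10000
3 3/2 9247/10000
f(1y,1.5y) = ((9471/10000)/(9247/10000) − 1)/(1/2) = 64/1321 ≈ 4.8448%

step 1 [0.5y] zero: DF = P = 9881/10000 ≈ 0.988100
step 2 [1y] swap r/2=529/19352: DF=(1 − 529/19352·(0.988100))/(1+529/19352) = 9471/10000 ≈ 0.947100
step 3 [1.5y] bond c/2=29/800: DF=(8226971/8000000 − 29/800·(0.988100+0.947100))/(1+29/800) = 9247/10000 ≈ 0.924700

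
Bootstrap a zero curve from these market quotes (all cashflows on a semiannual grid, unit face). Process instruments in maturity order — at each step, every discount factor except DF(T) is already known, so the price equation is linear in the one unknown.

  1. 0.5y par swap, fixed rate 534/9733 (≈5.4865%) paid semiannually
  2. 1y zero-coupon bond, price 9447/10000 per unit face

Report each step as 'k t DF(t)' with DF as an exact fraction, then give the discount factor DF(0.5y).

1 1/2 9733/10000
2 1 9447/10000
DF(0.5y) = 9733/10000 ≈ 0.973300

step 1 [0.5y] swap r/2=267/9733: DF=(1 − 267/9733·(0))/(1+267/9733) = 9733/10000 ≈ 0.973300
step 2 [1y] zero: DF = P = 9447/10000 ≈ 0.944700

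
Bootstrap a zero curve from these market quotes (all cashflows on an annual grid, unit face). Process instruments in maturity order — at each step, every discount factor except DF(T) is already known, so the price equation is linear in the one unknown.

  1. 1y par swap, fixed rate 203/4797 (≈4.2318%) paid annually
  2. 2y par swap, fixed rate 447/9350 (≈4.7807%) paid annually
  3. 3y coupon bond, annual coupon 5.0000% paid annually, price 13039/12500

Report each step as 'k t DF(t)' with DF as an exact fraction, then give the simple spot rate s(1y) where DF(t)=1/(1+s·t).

1 1 4797/5000
2 2 4553/5000
3 3 2261/2500
s(1y) = (1/(4797/5000) − 1)/(1) = 203/4797 ≈ 4.2318%

step 1 [1y] swap r/1=203/4797: DF=(1 − 203/4797·(0))/(1+203/4797) = 4797/5000 ≈ 0.959400
step 2 [2y] swap r/1=447/9350: DF=(1 − 447/9350·(0.959400))/(1+447/9350) = 4553/5000 ≈ 0.910600
step 3 [3y] bond c/1=1/20: DF=(13039/12500 − 1/20·(0.959400+0.910600))/(1+1/20) = 2261/2500 ≈ 0.904400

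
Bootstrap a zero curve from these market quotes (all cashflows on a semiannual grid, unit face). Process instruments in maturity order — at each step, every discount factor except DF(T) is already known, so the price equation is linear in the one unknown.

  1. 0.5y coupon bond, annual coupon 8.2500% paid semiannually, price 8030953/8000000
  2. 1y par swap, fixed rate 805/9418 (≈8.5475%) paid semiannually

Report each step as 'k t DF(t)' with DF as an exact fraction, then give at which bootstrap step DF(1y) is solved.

1 1/2 9641/10000
2 1 1839/2000
DF(1y) is solved at step 2

step 1 [0.5y] bond c/2=33/800: DF=(8030953/8000000 − 33/800·(0))/(1+33/800) = 9641/10000 ≈ 0.964100
step 2 [1y] swap r/2=805/18836: DF=(1 − 805/18836·(0.964100))/(1+805/18836) = 1839/2000 ≈ 0.919500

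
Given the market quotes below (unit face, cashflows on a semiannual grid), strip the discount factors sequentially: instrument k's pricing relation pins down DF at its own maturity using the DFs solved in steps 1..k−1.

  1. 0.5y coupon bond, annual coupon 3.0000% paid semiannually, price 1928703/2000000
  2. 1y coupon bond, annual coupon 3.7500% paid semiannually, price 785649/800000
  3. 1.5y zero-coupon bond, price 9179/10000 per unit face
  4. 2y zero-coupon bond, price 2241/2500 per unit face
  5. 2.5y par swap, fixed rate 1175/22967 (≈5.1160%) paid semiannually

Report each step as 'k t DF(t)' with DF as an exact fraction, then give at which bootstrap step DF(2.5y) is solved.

step 1 [0.5y] bond c/2=3/200: DF=(1928703/2000000 − 3/200·(0))/(1+3/200) = 9501/10000 ≈ 0.950100
step 2 [1y] bond c/2=3/160: DF=(785649/800000 − 3/160·(0.950100))/(1+3/160) = 1893/2000 ≈ 0.946500
step 3 [1.5y] zero: DF = P = 9179/10000 ≈ 0.917900
step 4 [2y] zero: DF = P = 2241/2500 ≈ 0.896400
step 5 [2.5y] swap r/2=1175/45934: DF=(1 − 1175/45934·(0.950100+0.946500+0.917900+0.896400))/(1+1175/45934) = 353/400 ≈ 0.882500

1 1/2 9501/10000
2 1 1893/2000
3 3/2 9179/10000
4 2 2241/2500
5 5/2 353/400
DF(2.5y) is solved at step 5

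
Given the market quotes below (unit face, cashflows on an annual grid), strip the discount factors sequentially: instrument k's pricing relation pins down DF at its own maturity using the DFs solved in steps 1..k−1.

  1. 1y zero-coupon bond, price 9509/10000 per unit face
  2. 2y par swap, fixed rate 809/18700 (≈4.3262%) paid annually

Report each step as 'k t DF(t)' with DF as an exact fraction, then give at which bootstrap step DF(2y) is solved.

step 1 [1y] zero: DF = P = 9509/10000 ≈ 0.950900
step 2 [2y] swap r/1=809/18700: DF=(1 − 809/18700·(0.950900))/(1+809/18700) = 9191/10000 ≈ 0.919100

1 1 9509/10000
2 2 9191/10000
DF(2y) is solved at step 2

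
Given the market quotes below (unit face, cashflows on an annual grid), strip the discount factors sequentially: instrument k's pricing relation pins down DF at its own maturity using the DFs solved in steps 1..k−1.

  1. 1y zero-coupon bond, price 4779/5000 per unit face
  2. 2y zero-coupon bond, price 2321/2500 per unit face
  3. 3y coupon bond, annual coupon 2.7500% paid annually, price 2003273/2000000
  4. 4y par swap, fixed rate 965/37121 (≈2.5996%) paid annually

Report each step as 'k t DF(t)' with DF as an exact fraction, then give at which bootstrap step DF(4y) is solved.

step 1 [1y] zero: DF = P = 4779/5000 ≈ 0.955800
step 2 [2y] zero: DF = P = 2321/2500 ≈ 0.928400
step 3 [3y] bond c/1=11/400: DF=(2003273/2000000 − 11/400·(0.955800+0.928400))/(1+11/400) = 2311/2500 ≈ 0.924400
step 4 [4y] swap r/1=965/37121: DF=(1 − 965/37121·(0.955800+0.928400+0.924400))/(1+965/37121) = 1807/2000 ≈ 0.903500

1 1 4779/5000
2 2 2321/2500
3 3 2311/2500
4 4 1807/2000
DF(4y) is solved at step 4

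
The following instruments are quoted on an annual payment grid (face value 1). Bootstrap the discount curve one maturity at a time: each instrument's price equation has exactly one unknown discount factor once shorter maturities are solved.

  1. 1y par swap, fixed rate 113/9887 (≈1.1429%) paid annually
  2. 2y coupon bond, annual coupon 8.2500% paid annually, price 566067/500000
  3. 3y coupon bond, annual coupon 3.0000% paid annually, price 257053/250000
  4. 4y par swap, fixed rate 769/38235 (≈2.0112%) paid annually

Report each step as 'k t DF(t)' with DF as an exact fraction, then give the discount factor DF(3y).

1 1 9887/10000
2 2 1941/2000
3 3 2353/2500
4 4 9231/10000
DF(3y) = 2353/2500 ≈ 0.941200

step 1 [1y] swap r/1=113/9887: DF=(1 − 113/9887·(0))/(1+113/9887) = 9887/10000 ≈ 0.988700
step 2 [2y] bond c/1=33/400: DF=(566067/500000 − 33/400·(0.988700))/(1+33/400) = 1941/2000 ≈ 0.970500
step 3 [3y] bond c/1=3/100: DF=(257053/250000 − 3/100·(0.988700+0.970500))/(1+3/100) = 2353/2500 ≈ 0.941200
step 4 [4y] swap r/1=769/38235: DF=(1 − 769/38235·(0.988700+0.970500+0.941200))/(1+769/38235) = 9231/10000 ≈ 0.923100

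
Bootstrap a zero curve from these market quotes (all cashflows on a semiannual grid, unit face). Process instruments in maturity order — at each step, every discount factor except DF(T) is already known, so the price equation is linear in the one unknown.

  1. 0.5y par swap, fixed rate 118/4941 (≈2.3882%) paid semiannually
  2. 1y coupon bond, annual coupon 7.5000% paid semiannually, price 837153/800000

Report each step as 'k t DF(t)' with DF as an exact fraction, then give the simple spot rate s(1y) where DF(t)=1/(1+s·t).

1 1/2 4941/5000
2 1 9729/10000
s(1y) = (1/(9729/10000) − 1)/(1) = 271/9729 ≈ 2.7855%

step 1 [0.5y] swap r/2=59/4941: DF=(1 − 59/4941·(0))/(1+59/4941) = 4941/5000 ≈ 0.988200
step 2 [1y] bond c/2=3/80: DF=(837153/800000 − 3/80·(0.988200))/(1+3/80) = 9729/10000 ≈ 0.972900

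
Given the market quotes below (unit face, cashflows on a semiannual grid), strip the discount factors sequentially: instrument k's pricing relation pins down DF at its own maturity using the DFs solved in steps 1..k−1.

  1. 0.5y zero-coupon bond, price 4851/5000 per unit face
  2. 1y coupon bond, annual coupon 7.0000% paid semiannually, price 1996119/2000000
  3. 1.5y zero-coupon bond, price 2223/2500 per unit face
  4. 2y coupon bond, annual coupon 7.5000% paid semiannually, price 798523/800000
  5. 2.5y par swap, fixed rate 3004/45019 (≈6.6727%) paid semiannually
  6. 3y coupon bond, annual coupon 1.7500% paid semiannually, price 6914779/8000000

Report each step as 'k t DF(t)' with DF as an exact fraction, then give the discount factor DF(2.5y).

1 1/2 4851/5000
2 1 1863/2000
3 3/2 2223/2500
4 2 2153/2500
5 5/2 4249/5000
6 3 4089/5000
DF(2.5y) = 4249/5000 ≈ 0.849800

step 1 [0.5y] zero: DF = P = 4851/5000 ≈ 0.970200
step 2 [1y] bond c/2=7/200: DF=(1996119/2000000 − 7/200·(0.970200))/(1+7/200) = 1863/2000 ≈ 0.931500
step 3 [1.5y] zero: DF = P = 2223/2500 ≈ 0.889200
step 4 [2y] bond c/2=3/80: DF=(798523/800000 − 3/80·(0.970200+0.931500+0.889200))/(1+3/80) = 2153/2500 ≈ 0.861200
step 5 [2.5y] swap r/2=1502/45019: DF=(1 − 1502/45019·(0.970200+0.931500+0.889200+0.861200))/(1+1502/45019) = 4249/5000 ≈ 0.849800
step 6 [3y] bond c/2=7/800: DF=(6914779/8000000 − 7/800·(0.970200+0.931500+0.889200+0.861200+0.849800))/(1+7/800) = 4089/5000 ≈ 0.817800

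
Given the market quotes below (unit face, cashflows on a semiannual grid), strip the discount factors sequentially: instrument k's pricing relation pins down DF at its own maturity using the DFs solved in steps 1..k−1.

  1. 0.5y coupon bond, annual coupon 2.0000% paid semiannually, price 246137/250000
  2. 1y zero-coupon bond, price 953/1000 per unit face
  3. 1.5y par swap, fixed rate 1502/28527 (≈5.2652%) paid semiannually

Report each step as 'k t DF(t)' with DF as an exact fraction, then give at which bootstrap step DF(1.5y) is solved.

step 1 [0.5y] bond c/2=1/100: DF=(246137/250000 − 1/100·(0))/(1+1/100) = 2437/2500 ≈ 0.974800
step 2 [1y] zero: DF = P = 953/1000 ≈ 0.953000
step 3 [1.5y] swap r/2=751/28527: DF=(1 − 751/28527·(0.974800+0.953000))/(1+751/28527) = 9249/10000 ≈ 0.924900

1 1/2 2437/2500
2 1 953/1000
3 3/2 9249/10000
DF(1.5y) is solved at step 3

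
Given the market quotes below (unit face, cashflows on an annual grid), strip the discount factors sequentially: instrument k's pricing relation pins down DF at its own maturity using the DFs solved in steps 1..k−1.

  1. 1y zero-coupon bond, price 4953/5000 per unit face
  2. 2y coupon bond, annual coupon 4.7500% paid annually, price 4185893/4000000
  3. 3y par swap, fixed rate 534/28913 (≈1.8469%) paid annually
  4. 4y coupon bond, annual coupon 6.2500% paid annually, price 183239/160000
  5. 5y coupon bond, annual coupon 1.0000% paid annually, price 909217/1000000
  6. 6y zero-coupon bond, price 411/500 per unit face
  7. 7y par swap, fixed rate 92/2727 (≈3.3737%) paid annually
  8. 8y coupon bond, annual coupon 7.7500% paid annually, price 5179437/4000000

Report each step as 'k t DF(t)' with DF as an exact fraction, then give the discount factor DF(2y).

1 1 4953/5000
2 2 9541/10000
3 3 4733/5000
4 4 4539/5000
5 5 4313/5000
6 6 411/500
7 7 1971/2500
8 8 3753/5000
DF(2y) = 9541/10000 ≈ 0.954100

step 1 [1y] zero: DF = P = 4953/5000 ≈ 0.990600
step 2 [2y] bond c/1=19/400: DF=(4185893/4000000 − 19/400·(0.990600))/(1+19/400) = 9541/10000 ≈ 0.954100
step 3 [3y] swap r/1=534/28913: DF=(1 − 534/28913·(0.990600+0.954100))/(1+534/28913) = 4733/5000 ≈ 0.946600
step 4 [4y] bond c/1=1/16: DF=(183239/160000 − 1/16·(0.990600+0.954100+0.946600))/(1+1/16) = 4539/5000 ≈ 0.907800
step 5 [5y] bond c/1=1/100: DF=(909217/1000000 − 1/100·(0.990600+0.954100+0.946600+0.907800))/(1+1/100) = 4313/5000 ≈ 0.862600
step 6 [6y] zero: DF = P = 411/500 ≈ 0.822000
step 7 [7y] swap r/1=92/2727: DF=(1 − 92/2727·(0.990600+0.954100+0.946600+0.907800+0.862600+0.822000))/(1+92/2727) = 1971/2500 ≈ 0.788400
step 8 [8y] bond c/1=31/400: DF=(5179437/4000000 − 31/400·(0.990600+0.954100+0.946600+0.907800+0.862600+0.822000+0.788400))/(1+31/400) = 3753/5000 ≈ 0.750600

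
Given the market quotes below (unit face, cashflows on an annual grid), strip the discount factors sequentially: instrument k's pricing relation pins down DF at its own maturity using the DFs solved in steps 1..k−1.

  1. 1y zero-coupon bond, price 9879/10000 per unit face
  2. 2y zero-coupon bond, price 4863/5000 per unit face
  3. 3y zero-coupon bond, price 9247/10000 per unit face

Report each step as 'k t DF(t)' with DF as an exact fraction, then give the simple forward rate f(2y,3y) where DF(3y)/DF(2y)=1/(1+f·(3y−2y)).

1 1 9879/10000
2 2 4863/5000
3 3 9247/10000
f(2y,3y) = ((4863/5000)/(9247/10000) − 1)/(1) = 479/9247 ≈ 5.1801%

step 1 [1y] zero: DF = P = 9879/10000 ≈ 0.987900
step 2 [2y] zero: DF = P = 4863/5000 ≈ 0.972600
step 3 [3y] zero: DF = P = 9247/10000 ≈ 0.924700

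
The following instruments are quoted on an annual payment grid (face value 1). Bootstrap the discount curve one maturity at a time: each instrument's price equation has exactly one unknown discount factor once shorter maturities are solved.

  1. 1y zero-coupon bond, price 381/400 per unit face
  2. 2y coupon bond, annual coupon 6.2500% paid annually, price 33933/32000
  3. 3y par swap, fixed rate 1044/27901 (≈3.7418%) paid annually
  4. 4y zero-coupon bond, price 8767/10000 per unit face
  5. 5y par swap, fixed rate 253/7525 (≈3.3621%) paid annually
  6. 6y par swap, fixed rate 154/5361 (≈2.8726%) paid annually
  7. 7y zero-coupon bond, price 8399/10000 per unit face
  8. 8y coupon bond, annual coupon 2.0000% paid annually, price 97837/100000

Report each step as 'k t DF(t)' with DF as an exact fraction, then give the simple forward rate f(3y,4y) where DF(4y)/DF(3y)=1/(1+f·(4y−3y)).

step 1 [1y] zero: DF = P = 381/400 ≈ 0.952500
step 2 [2y] bond c/1=1/16: DF=(33933/32000 − 1/16·(0.952500))/(1+1/16) = 471/500 ≈ 0.942000
step 3 [3y] swap r/1=1044/27901: DF=(1 − 1044/27901·(0.952500+0.942000))/(1+1044/27901) = 2239/2500 ≈ 0.895600
step 4 [4y] zero: DF = P = 8767/10000 ≈ 0.876700
step 5 [5y] swap r/1=253/7525: DF=(1 − 253/7525·(0.952500+0.942000+0.895600+0.876700))/(1+253/7525) = 4241/5000 ≈ 0.848200
step 6 [6y] swap r/1=154/5361: DF=(1 − 154/5361·(0.952500+0.942000+0.895600+0.876700+0.848200))/(1+154/5361) = 423/500 ≈ 0.846000
step 7 [7y] zero: DF = P = 8399/10000 ≈ 0.839900
step 8 [8y] bond c/1=1/50: DF=(97837/100000 − 1/50·(0.952500+0.942000+0.895600+0.876700+0.848200+0.846000+0.839900))/(1+1/50) = 1047/1250 ≈ 0.837600

1 1 381/400
2 2 471/500
3 3 2239/2500
4 4 8767/10000
5 5 4241/5000
6 6 423/500
7 7 8399/10000
8 8 1047/1250
f(3y,4y) = ((2239/2500)/(8767/10000) − 1)/(1) = 189/8767 ≈ 2.1558%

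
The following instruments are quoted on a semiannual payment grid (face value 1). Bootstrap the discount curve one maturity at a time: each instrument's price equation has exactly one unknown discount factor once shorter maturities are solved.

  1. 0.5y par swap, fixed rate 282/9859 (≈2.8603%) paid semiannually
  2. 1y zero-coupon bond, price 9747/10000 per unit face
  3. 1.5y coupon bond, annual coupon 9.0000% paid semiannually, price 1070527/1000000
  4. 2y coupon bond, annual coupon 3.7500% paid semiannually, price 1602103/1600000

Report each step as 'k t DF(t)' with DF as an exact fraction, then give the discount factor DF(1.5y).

1 1/2 9859/10000
2 1 9747/10000
3 3/2 47/50
4 2 1859/2000
DF(1.5y) = 47/50 ≈ 0.940000

step 1 [0.5y] swap r/2=141/9859: DF=(1 − 141/9859·(0))/(1+141/9859) = 9859/10000 ≈ 0.985900
step 2 [1y] zero: DF = P = 9747/10000 ≈ 0.974700
step 3 [1.5y] bond c/2=9/200: DF=(1070527/1000000 − 9/200·(0.985900+0.974700))/(1+9/200) = 47/50 ≈ 0.940000
step 4 [2y] bond c/2=3/160: DF=(1602103/1600000 − 3/160·(0.985900+0.974700+0.940000))/(1+3/160) = 1859/2000 ≈ 0.929500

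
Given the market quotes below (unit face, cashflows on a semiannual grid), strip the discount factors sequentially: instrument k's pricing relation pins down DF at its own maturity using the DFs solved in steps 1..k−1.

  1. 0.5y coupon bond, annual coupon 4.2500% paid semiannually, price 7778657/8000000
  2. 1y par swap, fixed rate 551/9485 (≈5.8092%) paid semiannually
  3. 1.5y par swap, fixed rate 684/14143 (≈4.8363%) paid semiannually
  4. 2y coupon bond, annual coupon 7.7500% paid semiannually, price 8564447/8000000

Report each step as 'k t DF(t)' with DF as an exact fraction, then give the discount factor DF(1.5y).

step 1 [0.5y] bond c/2=17/800: DF=(7778657/8000000 − 17/800·(0))/(1+17/800) = 9521/10000 ≈ 0.952100
step 2 [1y] swap r/2=551/18970: DF=(1 − 551/18970·(0.952100))/(1+551/18970) = 9449/10000 ≈ 0.944900
step 3 [1.5y] swap r/2=342/14143: DF=(1 − 342/14143·(0.952100+0.944900))/(1+342/14143) = 2329/2500 ≈ 0.931600
step 4 [2y] bond c/2=31/800: DF=(8564447/8000000 − 31/800·(0.952100+0.944900+0.931600))/(1+31/800) = 9251/10000 ≈ 0.925100

1 1/2 9521/10000
2 1 9449/10000
3 3/2 2329/2500
4 2 9251/10000
DF(1.5y) = 2329/2500 ≈ 0.931600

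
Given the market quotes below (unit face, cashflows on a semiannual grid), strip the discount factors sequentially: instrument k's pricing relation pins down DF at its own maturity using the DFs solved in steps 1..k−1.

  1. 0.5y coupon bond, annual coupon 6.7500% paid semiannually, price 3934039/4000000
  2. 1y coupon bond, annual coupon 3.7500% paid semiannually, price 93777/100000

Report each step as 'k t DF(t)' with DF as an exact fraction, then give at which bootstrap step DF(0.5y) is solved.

1 1/2 4757/5000
2 1 903/1000
DF(0.5y) is solved at step 1

step 1 [0.5y] bond c/2=27/800: DF=(3934039/4000000 − 27/800·(0))/(1+27/800) = 4757/5000 ≈ 0.951400
step 2 [1y] bond c/2=3/160: DF=(93777/100000 − 3/160·(0.951400))/(1+3/160) = 903/1000 ≈ 0.903000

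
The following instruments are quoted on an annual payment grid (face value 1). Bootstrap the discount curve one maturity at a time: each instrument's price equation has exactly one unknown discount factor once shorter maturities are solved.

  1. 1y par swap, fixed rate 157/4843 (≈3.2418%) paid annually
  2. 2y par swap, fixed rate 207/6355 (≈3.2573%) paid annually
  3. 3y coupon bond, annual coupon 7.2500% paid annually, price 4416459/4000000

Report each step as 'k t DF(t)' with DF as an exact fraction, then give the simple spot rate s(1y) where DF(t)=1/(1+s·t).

1 1 4843/5000
2 2 9379/10000
3 3 4503/5000
s(1y) = (1/(4843/5000) − 1)/(1) = 157/4843 ≈ 3.2418%

step 1 [1y] swap r/1=157/4843: DF=(1 − 157/4843·(0))/(1+157/4843) = 4843/5000 ≈ 0.968600
step 2 [2y] swap r/1=207/6355: DF=(1 − 207/6355·(0.968600))/(1+207/6355) = 9379/10000 ≈ 0.937900
step 3 [3y] bond c/1=29/400: DF=(4416459/4000000 − 29/400·(0.968600+0.937900))/(1+29/400) = 4503/5000 ≈ 0.900600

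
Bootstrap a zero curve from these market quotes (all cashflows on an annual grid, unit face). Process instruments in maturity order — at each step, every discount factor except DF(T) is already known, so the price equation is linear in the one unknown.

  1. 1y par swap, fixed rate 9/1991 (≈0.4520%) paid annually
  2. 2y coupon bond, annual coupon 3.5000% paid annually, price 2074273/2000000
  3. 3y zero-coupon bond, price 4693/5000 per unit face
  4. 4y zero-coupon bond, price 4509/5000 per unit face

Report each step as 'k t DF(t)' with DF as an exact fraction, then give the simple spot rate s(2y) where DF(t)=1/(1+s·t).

1 1 1991/2000
2 2 2421/2500
3 3 4693/5000
4 4 4509/5000
s(2y) = (1/(2421/2500) − 1)/(2) = 79/4842 ≈ 1.6316%

step 1 [1y] swap r/1=9/1991: DF=(1 − 9/1991·(0))/(1+9/1991) = 1991/2000 ≈ 0.995500
step 2 [2y] bond c/1=7/200: DF=(2074273/2000000 − 7/200·(0.995500))/(1+7/200) = 2421/2500 ≈ 0.968400
step 3 [3y] zero: DF = P = 4693/5000 ≈ 0.938600
step 4 [4y] zero: DF = P = 4509/5000 ≈ 0.901800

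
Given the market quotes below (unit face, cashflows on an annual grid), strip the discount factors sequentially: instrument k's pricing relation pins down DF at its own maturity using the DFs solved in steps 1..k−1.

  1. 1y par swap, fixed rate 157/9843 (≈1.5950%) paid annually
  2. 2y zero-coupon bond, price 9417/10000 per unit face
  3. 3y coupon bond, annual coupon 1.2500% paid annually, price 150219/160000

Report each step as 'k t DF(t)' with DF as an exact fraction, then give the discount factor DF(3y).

1 1 9843/10000
2 2 9417/10000
3 3 1807/2000
DF(3y) = 1807/2000 ≈ 0.903500

step 1 [1y] swap r/1=157/9843: DF=(1 − 157/9843·(0))/(1+157/9843) = 9843/10000 ≈ 0.984300
step 2 [2y] zero: DF = P = 9417/10000 ≈ 0.941700
step 3 [3y] bond c/1=1/80: DF=(150219/160000 − 1/80·(0.984300+0.941700))/(1+1/80) = 1807/2000 ≈ 0.903500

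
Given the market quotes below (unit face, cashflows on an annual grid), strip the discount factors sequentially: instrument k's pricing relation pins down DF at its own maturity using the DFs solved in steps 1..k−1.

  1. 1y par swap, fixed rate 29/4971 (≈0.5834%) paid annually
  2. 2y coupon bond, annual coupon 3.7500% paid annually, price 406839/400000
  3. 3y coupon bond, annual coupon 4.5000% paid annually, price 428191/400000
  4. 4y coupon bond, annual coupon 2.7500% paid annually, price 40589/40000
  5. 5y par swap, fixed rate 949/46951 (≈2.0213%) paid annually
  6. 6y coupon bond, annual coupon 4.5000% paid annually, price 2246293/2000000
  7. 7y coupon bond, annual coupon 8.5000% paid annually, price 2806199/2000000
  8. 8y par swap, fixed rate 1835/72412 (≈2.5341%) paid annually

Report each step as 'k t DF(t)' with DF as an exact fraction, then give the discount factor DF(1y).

1 1 4971/5000
2 2 2361/2500
3 3 9409/10000
4 4 1821/2000
5 5 9051/10000
6 6 4363/5000
7 7 857/1000
8 8 1633/2000
DF(1y) = 4971/5000 ≈ 0.994200

step 1 [1y] swap r/1=29/4971: DF=(1 − 29/4971·(0))/(1+29/4971) = 4971/5000 ≈ 0.994200
step 2 [2y] bond c/1=3/80: DF=(406839/400000 − 3/80·(0.994200))/(1+3/80) = 2361/2500 ≈ 0.944400
step 3 [3y] bond c/1=9/200: DF=(428191/400000 − 9/200·(0.994200+0.944400))/(1+9/200) = 9409/10000 ≈ 0.940900
step 4 [4y] bond c/1=11/400: DF=(40589/40000 − 11/400·(0.994200+0.944400+0.940900))/(1+11/400) = 1821/2000 ≈ 0.910500
step 5 [5y] swap r/1=949/46951: DF=(1 − 949/46951·(0.994200+0.944400+0.940900+0.910500))/(1+949/46951) = 9051/10000 ≈ 0.905100
step 6 [6y] bond c/1=9/200: DF=(2246293/2000000 − 9/200·(0.994200+0.944400+0.940900+0.910500+0.905100))/(1+9/200) = 4363/5000 ≈ 0.872600
step 7 [7y] bond c/1=17/200: DF=(2806199/2000000 − 17/200·(0.994200+0.944400+0.940900+0.910500+0.905100+0.872600))/(1+17/200) = 857/1000 ≈ 0.857000
step 8 [8y] swap r/1=1835/72412: DF=(1 − 1835/72412·(0.994200+0.944400+0.940900+0.910500+0.905100+0.872600+0.857000))/(1+1835/72412) = 1633/2000 ≈ 0.816500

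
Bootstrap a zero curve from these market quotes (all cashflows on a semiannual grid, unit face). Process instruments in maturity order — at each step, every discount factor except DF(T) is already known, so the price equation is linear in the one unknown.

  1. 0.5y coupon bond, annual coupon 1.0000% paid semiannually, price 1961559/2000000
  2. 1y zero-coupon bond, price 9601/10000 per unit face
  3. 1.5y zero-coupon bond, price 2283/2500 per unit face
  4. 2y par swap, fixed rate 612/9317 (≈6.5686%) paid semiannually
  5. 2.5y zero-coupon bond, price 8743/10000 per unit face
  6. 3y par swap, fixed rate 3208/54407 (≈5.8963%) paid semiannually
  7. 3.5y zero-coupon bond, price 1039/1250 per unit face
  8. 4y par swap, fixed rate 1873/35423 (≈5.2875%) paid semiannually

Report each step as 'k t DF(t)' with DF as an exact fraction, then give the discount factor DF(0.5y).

step 1 [0.5y] bond c/2=1/200: DF=(1961559/2000000 − 1/200·(0))/(1+1/200) = 9759/10000 ≈ 0.975900
step 2 [1y] zero: DF = P = 9601/10000 ≈ 0.960100
step 3 [1.5y] zero: DF = P = 2283/2500 ≈ 0.913200
step 4 [2y] swap r/2=306/9317: DF=(1 − 306/9317·(0.975900+0.960100+0.913200))/(1+306/9317) = 1097/1250 ≈ 0.877600
step 5 [2.5y] zero: DF = P = 8743/10000 ≈ 0.874300
step 6 [3y] swap r/2=1604/54407: DF=(1 − 1604/54407·(0.975900+0.960100+0.913200+0.877600+0.874300))/(1+1604/54407) = 2099/2500 ≈ 0.839600
step 7 [3.5y] zero: DF = P = 1039/1250 ≈ 0.831200
step 8 [4y] swap r/2=1873/70846: DF=(1 − 1873/70846·(0.975900+0.960100+0.913200+0.877600+0.874300+0.839600+0.831200))/(1+1873/70846) = 8127/10000 ≈ 0.812700

1 1/2 9759/10000
2 1 9601/10000
3 3/2 2283/2500
4 2 1097/1250
5 5/2 8743/10000
6 3 2099/2500
7 7/2 1039/1250
8 4 8127/10000
DF(0.5y) = 9759/10000 ≈ 0.975900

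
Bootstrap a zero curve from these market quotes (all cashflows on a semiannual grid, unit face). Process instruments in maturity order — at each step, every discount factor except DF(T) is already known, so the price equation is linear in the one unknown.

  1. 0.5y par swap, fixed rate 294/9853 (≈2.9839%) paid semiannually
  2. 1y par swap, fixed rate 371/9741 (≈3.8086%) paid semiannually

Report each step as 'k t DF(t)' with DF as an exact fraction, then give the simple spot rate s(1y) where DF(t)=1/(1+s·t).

1 1/2 9853/10000
2 1 9629/10000
s(1y) = (1/(9629/10000) − 1)/(1) = 371/9629 ≈ 3.8529%

step 1 [0.5y] swap r/2=147/9853: DF=(1 − 147/9853·(0))/(1+147/9853) = 9853/10000 ≈ 0.985300
step 2 [1y] swap r/2=371/19482: DF=(1 − 371/19482·(0.985300))/(1+371/19482) = 9629/10000 ≈ 0.962900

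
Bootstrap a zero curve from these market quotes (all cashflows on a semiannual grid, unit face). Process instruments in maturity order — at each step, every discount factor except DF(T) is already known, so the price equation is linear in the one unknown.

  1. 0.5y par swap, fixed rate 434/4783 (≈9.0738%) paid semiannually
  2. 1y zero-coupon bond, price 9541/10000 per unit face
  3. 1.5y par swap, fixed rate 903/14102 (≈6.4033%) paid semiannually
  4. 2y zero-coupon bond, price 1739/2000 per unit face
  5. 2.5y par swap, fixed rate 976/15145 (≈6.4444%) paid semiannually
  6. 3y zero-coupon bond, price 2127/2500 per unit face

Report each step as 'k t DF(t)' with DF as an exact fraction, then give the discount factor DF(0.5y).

1 1/2 4783/5000
2 1 9541/10000
3 3/2 9097/10000
4 2 1739/2000
5 5/2 1067/1250
6 3 2127/2500
DF(0.5y) = 4783/5000 ≈ 0.956600

step 1 [0.5y] swap r/2=217/4783: DF=(1 − 217/4783·(0))/(1+217/4783) = 4783/5000 ≈ 0.956600
step 2 [1y] zero: DF = P = 9541/10000 ≈ 0.954100
step 3 [1.5y] swap r/2=903/28204: DF=(1 − 903/28204·(0.956600+0.954100))/(1+903/28204) = 9097/10000 ≈ 0.909700
step 4 [2y] zero: DF = P = 1739/2000 ≈ 0.869500
step 5 [2.5y] swap r/2=488/15145: DF=(1 − 488/15145·(0.956600+0.954100+0.909700+0.869500))/(1+488/15145) = 1067/1250 ≈ 0.853600
step 6 [3y] zero: DF = P = 2127/2500 ≈ 0.850800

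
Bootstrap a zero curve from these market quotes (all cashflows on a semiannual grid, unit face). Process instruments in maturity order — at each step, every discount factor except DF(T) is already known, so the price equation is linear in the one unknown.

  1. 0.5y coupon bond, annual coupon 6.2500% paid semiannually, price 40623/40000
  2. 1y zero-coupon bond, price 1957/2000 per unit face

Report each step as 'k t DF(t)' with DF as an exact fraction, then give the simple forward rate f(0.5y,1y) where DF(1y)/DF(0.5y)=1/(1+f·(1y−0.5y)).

step 1 [0.5y] bond c/2=1/32: DF=(40623/40000 − 1/32·(0))/(1+1/32) = 1231/1250 ≈ 0.984800
step 2 [1y] zero: DF = P = 1957/2000 ≈ 0.978500

1 1/2 1231/1250
2 1 1957/2000
f(0.5y,1y) = ((1231/1250)/(1957/2000) − 1)/(1/2) = 126/9785 ≈ 1.2877%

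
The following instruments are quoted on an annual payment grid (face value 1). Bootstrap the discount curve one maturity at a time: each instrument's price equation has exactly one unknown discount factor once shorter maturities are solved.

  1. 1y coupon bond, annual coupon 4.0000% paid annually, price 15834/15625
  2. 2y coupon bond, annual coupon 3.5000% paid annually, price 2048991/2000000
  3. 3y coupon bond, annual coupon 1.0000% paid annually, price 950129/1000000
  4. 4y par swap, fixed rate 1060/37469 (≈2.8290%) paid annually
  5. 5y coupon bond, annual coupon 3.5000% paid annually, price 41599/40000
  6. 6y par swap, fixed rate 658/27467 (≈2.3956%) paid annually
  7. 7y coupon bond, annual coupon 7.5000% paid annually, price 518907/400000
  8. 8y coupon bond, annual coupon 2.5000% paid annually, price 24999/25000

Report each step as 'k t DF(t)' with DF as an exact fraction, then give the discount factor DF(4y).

1 1 609/625
2 2 9569/10000
3 3 576/625
4 4 447/500
5 5 8781/10000
6 6 2171/2500
7 7 1647/2000
8 8 1643/2000
DF(4y) = 447/500 ≈ 0.894000

step 1 [1y] bond c/1=1/25: DF=(15834/15625 − 1/25·(0))/(1+1/25) = 609/625 ≈ 0.974400
step 2 [2y] bond c/1=7/200: DF=(2048991/2000000 − 7/200·(0.974400))/(1+7/200) = 9569/10000 ≈ 0.956900
step 3 [3y] bond c/1=1/100: DF=(950129/1000000 − 1/100·(0.974400+0.956900))/(1+1/100) = 576/625 ≈ 0.921600
step 4 [4y] swap r/1=1060/37469: DF=(1 − 1060/37469·(0.974400+0.956900+0.921600))/(1+1060/37469) = 447/500 ≈ 0.894000
step 5 [5y] bond c/1=7/200: DF=(41599/40000 − 7/200·(0.974400+0.956900+0.921600+0.894000))/(1+7/200) = 8781/10000 ≈ 0.878100
step 6 [6y] swap r/1=658/27467: DF=(1 − 658/27467·(0.974400+0.956900+0.921600+0.894000+0.878100))/(1+658/27467) = 2171/2500 ≈ 0.868400
step 7 [7y] bond c/1=3/40: DF=(518907/400000 − 3/40·(0.974400+0.956900+0.921600+0.894000+0.878100+0.868400))/(1+3/40) = 1647/2000 ≈ 0.823500
step 8 [8y] bond c/1=1/40: DF=(24999/25000 − 1/40·(0.974400+0.956900+0.921600+0.894000+0.878100+0.868400+0.823500))/(1+1/40) = 1643/2000 ≈ 0.821500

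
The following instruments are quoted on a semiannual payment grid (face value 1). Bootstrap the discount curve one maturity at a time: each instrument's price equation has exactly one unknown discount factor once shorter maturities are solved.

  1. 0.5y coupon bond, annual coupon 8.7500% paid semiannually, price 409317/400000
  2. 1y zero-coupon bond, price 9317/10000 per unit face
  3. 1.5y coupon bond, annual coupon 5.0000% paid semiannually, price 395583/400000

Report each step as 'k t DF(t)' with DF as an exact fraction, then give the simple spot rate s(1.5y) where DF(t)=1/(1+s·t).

1 1/2 2451/2500
2 1 9317/10000
3 3/2 4591/5000
s(1.5y) = (1/(4591/5000) − 1)/(3/2) = 818/13773 ≈ 5.9392%

step 1 [0.5y] bond c/2=7/160: DF=(409317/400000 − 7/160·(0))/(1+7/160) = 2451/2500 ≈ 0.980400
step 2 [1y] zero: DF = P = 9317/10000 ≈ 0.931700
step 3 [1.5y] bond c/2=1/40: DF=(395583/400000 − 1/40·(0.980400+0.931700))/(1+1/40) = 4591/5000 ≈ 0.918200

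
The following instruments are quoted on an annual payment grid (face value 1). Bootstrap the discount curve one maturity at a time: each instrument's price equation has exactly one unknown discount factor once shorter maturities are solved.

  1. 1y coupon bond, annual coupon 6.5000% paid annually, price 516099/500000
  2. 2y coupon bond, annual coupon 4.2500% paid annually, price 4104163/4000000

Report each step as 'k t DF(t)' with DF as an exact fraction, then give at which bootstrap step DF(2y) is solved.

1 1 2423/2500
2 2 9447/10000
DF(2y) is solved at step 2

step 1 [1y] bond c/1=13/200: DF=(516099/500000 − 13/200·(0))/(1+13/200) = 2423/2500 ≈ 0.969200
step 2 [2y] bond c/1=17/400: DF=(4104163/4000000 − 17/400·(0.969200))/(1+17/400) = 9447/10000 ≈ 0.944700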